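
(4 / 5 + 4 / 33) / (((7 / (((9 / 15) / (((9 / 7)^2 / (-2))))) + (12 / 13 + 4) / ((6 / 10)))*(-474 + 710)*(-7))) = 988 / 2547325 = 0.00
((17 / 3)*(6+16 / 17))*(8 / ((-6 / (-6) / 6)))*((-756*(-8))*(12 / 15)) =45674496 / 5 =9134899.20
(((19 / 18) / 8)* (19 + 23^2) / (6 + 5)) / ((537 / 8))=0.10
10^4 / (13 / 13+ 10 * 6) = 10000 / 61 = 163.93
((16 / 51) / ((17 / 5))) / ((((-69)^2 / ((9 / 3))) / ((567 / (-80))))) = -63 / 152881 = -0.00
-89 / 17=-5.24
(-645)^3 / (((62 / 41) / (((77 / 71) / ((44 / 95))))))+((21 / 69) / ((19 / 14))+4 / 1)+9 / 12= -3197172565555235 / 7694696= -415503428.02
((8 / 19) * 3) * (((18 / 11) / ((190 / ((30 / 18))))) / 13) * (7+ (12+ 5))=1728 / 51623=0.03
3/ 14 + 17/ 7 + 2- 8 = -47/ 14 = -3.36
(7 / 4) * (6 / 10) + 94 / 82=1801 / 820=2.20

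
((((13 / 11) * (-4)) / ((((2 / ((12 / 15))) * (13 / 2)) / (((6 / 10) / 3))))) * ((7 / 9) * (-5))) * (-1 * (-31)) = 3472 / 495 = 7.01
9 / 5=1.80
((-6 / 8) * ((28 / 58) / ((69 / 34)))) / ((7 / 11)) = -187 / 667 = -0.28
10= 10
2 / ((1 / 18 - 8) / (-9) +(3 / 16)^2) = 41472 / 19033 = 2.18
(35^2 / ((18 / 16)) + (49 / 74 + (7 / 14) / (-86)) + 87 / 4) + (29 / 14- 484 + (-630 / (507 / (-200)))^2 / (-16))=-9248965861651 / 2862754713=-3230.79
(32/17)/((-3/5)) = -160/51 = -3.14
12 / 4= 3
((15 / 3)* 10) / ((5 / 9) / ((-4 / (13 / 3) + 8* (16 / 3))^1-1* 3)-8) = -226650 / 36199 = -6.26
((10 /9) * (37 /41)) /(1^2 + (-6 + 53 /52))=-19240 /76383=-0.25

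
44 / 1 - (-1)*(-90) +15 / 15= -45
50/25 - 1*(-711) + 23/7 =5014/7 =716.29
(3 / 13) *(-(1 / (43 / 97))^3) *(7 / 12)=-6388711 / 4134364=-1.55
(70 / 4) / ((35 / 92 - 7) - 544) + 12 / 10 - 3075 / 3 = -259321233 / 253285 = -1023.83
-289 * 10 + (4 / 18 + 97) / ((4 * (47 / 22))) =-2878.62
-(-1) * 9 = 9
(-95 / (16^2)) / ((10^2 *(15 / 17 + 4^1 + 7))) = -323 / 1034240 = -0.00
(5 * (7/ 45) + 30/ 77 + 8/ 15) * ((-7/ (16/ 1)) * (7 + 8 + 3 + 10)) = -41251/ 1980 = -20.83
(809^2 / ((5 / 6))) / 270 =2908.80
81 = 81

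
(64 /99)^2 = 4096 /9801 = 0.42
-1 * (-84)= 84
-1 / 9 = -0.11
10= 10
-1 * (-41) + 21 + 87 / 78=1641 / 26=63.12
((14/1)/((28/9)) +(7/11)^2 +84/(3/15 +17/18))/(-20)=-1951781/498520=-3.92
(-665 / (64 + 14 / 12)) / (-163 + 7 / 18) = 71820 / 1144457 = 0.06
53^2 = 2809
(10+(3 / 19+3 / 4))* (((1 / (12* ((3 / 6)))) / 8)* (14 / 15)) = 5803 / 27360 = 0.21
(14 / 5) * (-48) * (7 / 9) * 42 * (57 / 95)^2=-197568 / 125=-1580.54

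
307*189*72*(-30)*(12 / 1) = -1503956160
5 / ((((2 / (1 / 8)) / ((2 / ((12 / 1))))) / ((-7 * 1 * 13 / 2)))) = -455 / 192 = -2.37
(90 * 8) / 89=720 / 89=8.09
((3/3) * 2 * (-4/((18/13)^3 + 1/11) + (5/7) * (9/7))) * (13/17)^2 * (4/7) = -2367388504/6576977323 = -0.36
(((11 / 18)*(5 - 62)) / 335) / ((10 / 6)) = -209 / 3350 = -0.06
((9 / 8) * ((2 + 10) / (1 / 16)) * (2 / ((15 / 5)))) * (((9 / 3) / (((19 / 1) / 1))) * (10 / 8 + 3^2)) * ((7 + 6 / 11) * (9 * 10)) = 33077160 / 209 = 158263.92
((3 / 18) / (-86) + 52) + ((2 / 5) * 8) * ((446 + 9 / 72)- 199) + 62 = 2334379 / 2580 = 904.80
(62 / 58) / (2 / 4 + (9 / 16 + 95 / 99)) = 49104 / 92887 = 0.53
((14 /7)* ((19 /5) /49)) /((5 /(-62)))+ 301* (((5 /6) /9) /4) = 1334729 /264600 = 5.04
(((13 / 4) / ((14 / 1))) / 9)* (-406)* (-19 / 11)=7163 / 396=18.09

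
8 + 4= 12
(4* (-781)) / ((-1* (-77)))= -284 / 7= -40.57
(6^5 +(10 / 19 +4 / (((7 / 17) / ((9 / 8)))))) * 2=2071463 / 133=15574.91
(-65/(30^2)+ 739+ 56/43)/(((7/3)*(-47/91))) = -74481953/121260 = -614.23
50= 50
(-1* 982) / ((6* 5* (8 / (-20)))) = 491 / 6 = 81.83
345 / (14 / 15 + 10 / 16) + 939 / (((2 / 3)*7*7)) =4583979 / 18326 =250.14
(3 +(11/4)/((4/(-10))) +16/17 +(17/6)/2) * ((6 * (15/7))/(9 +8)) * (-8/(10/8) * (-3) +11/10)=-53853/2312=-23.29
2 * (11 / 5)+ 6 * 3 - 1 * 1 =107 / 5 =21.40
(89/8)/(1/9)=100.12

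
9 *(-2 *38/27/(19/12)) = -16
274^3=20570824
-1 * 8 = -8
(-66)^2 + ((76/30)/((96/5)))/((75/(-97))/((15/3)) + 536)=32603302771/7484688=4356.00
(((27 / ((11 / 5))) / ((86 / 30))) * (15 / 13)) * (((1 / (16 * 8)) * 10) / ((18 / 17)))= 286875 / 787072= 0.36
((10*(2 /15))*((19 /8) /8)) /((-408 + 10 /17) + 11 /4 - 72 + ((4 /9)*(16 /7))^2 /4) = -0.00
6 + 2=8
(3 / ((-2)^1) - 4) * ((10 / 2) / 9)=-55 / 18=-3.06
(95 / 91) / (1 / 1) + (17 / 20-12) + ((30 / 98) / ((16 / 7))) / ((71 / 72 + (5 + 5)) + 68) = -104583441 / 10350340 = -10.10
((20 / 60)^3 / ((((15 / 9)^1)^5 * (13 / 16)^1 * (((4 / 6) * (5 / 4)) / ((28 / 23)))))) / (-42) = -576 / 4671875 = -0.00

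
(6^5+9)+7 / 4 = 31147 / 4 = 7786.75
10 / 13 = 0.77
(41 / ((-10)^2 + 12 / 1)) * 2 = 41 / 56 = 0.73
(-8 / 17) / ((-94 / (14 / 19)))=56 / 15181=0.00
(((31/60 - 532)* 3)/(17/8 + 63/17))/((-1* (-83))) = -83402/25315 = -3.29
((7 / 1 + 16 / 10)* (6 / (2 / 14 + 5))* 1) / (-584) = -301 / 17520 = -0.02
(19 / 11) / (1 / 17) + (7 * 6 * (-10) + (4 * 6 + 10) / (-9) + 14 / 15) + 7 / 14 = -389051 / 990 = -392.98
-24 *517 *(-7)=86856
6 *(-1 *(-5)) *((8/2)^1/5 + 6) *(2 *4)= 1632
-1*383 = -383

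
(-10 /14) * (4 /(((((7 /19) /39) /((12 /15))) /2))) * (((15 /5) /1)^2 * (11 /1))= -2347488 /49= -47907.92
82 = 82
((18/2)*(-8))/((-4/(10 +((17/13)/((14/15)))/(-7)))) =112365/637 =176.40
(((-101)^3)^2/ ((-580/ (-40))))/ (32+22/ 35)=2243686531.25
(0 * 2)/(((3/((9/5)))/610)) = 0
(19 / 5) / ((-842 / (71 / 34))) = -1349 / 143140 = -0.01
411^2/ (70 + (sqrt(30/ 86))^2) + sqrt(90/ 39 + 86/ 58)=2403.14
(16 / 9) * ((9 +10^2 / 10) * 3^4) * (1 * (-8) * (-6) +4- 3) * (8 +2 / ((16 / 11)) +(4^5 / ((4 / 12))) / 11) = 425669958 / 11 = 38697268.91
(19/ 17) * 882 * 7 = 6900.35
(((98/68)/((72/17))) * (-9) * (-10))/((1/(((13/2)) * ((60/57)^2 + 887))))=1021133295/5776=176789.01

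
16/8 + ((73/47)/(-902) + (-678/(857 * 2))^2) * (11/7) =2.24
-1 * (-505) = 505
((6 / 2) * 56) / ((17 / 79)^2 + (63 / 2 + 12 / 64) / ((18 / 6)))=16775808 / 1059353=15.84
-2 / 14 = -1 / 7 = -0.14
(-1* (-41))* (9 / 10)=369 / 10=36.90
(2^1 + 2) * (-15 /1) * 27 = -1620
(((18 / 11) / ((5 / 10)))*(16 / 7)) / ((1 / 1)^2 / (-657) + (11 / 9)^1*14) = 42048 / 96173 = 0.44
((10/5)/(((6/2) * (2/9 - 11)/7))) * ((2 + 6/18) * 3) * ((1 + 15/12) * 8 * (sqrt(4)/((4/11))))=-29106/97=-300.06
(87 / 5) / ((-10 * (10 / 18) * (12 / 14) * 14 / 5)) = -1.30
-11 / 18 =-0.61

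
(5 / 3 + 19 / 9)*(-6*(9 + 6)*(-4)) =1360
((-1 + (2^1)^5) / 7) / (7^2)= 31 / 343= 0.09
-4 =-4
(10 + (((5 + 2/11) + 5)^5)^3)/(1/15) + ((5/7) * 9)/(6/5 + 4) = 14942834522771828336432749672658415/760259166833648482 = 19654921866981518.98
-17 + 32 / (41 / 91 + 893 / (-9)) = -700703 / 40447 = -17.32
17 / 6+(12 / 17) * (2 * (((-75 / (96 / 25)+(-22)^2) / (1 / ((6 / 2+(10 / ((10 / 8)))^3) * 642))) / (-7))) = -11056844791 / 357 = -30971554.04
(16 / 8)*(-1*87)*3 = -522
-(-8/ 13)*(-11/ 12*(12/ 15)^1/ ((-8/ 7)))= 77/ 195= 0.39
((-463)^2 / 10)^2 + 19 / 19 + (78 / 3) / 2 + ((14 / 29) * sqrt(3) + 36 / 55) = 14 * sqrt(3) / 29 + 505494765891 / 1100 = 459540697.10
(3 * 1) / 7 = 3 / 7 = 0.43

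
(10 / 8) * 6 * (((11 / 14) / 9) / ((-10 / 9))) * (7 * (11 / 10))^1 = -363 / 80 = -4.54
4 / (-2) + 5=3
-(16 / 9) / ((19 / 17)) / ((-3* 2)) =136 / 513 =0.27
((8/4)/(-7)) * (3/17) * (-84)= 4.24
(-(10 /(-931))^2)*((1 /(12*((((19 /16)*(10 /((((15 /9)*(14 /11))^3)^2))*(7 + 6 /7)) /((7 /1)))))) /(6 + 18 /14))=-134456000000 /14908314919341393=-0.00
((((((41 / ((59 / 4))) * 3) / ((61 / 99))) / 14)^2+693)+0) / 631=440431380873 / 400487654119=1.10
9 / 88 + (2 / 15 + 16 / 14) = 12737 / 9240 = 1.38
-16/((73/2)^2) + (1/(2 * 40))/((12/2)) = -25391/2557920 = -0.01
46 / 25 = 1.84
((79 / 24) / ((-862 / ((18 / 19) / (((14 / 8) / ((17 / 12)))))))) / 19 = -1343 / 8713096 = -0.00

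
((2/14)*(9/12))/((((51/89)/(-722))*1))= -32129/238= -135.00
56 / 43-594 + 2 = -25400 / 43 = -590.70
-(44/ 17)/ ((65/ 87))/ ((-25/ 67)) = 9.28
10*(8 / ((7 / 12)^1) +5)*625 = 818750 / 7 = 116964.29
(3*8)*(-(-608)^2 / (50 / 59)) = -261722112 / 25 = -10468884.48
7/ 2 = 3.50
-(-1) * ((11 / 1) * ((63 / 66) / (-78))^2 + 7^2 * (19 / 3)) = 310.33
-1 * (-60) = 60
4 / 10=2 / 5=0.40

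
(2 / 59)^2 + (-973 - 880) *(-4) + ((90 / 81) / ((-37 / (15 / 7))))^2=15576926887804 / 2101580649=7412.01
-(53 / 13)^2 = -2809 / 169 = -16.62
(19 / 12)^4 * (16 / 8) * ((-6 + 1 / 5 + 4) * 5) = -130321 / 1152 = -113.13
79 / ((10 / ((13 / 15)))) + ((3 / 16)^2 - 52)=-866269 / 19200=-45.12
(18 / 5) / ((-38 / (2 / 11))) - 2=-2108 / 1045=-2.02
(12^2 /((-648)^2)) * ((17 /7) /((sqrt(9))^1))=17 /61236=0.00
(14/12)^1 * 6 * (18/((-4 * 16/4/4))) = -63/2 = -31.50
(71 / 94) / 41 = 71 / 3854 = 0.02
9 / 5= 1.80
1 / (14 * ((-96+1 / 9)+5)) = -9 / 11452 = -0.00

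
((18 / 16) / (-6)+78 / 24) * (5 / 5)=49 / 16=3.06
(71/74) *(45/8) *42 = 67095/296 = 226.67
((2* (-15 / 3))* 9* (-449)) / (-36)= -2245 / 2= -1122.50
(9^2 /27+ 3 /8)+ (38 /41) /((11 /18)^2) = 232443 /39688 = 5.86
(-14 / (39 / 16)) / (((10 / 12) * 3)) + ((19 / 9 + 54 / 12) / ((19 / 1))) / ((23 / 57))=-4291 / 2990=-1.44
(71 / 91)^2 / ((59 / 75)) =378075 / 488579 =0.77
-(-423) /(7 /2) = 846 /7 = 120.86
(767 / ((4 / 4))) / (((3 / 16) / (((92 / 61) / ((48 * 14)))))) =35282 / 3843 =9.18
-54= -54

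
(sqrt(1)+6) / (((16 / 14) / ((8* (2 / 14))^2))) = 8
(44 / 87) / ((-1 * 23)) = -44 / 2001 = -0.02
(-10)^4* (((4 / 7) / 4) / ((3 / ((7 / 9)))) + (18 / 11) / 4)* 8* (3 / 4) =26767.68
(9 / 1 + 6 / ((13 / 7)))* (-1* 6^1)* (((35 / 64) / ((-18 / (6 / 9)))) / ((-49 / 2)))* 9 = -795 / 1456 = -0.55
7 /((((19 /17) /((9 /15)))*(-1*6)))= -0.63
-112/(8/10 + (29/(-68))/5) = -38080/243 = -156.71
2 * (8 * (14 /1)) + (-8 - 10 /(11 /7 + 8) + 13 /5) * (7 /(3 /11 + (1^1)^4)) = 126331 /670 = 188.55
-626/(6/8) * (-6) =5008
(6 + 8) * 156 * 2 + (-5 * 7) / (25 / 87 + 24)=9226539 / 2113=4366.56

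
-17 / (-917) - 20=-19.98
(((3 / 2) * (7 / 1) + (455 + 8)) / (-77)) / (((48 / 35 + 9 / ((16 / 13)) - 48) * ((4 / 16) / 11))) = 151520 / 22017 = 6.88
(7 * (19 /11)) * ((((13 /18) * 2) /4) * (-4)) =-1729 /99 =-17.46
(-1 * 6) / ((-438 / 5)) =5 / 73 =0.07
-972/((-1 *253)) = 972/253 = 3.84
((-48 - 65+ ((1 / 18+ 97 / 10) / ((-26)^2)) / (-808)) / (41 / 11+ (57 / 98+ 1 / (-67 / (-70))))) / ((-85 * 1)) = 100302706181447 / 403929521190000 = 0.25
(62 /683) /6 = 31 /2049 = 0.02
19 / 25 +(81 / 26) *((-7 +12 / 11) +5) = -7408 / 3575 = -2.07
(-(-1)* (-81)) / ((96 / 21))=-567 / 32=-17.72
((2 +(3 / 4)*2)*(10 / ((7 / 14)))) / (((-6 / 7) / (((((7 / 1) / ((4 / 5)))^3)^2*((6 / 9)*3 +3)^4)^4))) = -426893181504408599068892726791091263294219970703125 / 844424930131968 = -505543081772459145247576800000000000.00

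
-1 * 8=-8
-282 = -282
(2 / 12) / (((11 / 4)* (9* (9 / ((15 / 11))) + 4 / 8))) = 20 / 19767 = 0.00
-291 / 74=-3.93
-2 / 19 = -0.11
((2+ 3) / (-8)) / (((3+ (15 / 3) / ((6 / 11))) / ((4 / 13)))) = -15 / 949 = -0.02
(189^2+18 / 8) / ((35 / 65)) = 1857609 / 28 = 66343.18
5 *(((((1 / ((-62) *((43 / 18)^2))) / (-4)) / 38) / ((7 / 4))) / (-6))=-135 / 15246854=-0.00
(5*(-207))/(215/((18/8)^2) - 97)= 83835/4417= 18.98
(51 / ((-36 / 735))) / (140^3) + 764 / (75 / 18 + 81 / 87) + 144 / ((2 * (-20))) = 5812462361 / 39737600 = 146.27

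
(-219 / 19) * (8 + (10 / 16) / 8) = -113223 / 1216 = -93.11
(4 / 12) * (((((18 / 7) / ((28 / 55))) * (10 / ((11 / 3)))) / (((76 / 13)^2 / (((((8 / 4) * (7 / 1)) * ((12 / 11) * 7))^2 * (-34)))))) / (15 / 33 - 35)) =1511.34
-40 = -40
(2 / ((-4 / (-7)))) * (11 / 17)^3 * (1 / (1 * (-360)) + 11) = 36886003 / 3537360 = 10.43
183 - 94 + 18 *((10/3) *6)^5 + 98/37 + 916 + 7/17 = 57601008.06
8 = 8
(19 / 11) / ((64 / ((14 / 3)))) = 133 / 1056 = 0.13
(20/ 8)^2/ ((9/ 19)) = 475/ 36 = 13.19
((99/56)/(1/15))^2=2205225/3136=703.20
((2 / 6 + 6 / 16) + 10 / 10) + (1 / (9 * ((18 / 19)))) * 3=445 / 216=2.06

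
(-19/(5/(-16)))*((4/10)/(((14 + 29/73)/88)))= 3905792/26275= 148.65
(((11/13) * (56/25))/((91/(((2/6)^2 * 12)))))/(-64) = -11/25350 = -0.00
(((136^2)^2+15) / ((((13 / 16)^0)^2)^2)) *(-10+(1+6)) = -1026306093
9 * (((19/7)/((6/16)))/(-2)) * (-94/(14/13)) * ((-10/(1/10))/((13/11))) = -11787600/49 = -240563.27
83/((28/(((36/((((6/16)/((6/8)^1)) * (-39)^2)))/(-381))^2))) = 0.00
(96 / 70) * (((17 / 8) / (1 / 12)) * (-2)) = -2448 / 35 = -69.94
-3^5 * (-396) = 96228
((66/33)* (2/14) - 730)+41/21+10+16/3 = -4987/7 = -712.43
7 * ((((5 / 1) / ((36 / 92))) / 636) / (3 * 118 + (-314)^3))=-161 / 35441622792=-0.00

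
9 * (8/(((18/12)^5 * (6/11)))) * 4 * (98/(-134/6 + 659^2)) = 68992/4396869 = 0.02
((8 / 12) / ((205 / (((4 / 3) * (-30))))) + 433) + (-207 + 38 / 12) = 18781 / 82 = 229.04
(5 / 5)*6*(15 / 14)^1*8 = 360 / 7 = 51.43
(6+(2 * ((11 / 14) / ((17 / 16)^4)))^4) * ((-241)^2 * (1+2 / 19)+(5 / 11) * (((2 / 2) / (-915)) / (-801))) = 1909809313989154491062205794879295544 / 3579355166766516267013045215207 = 533562.39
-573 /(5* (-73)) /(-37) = -573 /13505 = -0.04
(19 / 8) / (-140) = -19 / 1120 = -0.02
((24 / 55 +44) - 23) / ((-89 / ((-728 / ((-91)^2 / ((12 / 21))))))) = 37728 / 3118115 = 0.01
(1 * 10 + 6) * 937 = 14992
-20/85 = -4/17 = -0.24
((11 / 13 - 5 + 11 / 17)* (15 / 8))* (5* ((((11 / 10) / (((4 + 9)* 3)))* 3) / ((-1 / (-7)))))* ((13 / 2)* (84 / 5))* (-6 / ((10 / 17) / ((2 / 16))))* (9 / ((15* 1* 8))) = 1353429 / 6656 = 203.34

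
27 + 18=45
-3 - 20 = -23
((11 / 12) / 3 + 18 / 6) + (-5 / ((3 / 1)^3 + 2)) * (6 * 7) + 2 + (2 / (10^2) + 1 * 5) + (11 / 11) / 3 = 89197 / 26100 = 3.42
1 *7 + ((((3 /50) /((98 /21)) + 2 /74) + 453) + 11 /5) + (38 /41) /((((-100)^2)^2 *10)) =2454262665004921 /5309500000000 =462.24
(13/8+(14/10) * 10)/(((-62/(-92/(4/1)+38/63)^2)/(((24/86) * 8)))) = -497730250/1763559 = -282.23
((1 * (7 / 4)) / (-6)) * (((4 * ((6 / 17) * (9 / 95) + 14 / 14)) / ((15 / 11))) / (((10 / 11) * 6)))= -1413643 / 8721000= -0.16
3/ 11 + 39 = 432/ 11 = 39.27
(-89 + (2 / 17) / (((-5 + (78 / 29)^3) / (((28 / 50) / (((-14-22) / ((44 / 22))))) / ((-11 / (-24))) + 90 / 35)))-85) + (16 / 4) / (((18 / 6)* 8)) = -12033833365577 / 69234384450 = -173.81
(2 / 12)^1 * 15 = 5 / 2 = 2.50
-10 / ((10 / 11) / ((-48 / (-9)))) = -176 / 3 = -58.67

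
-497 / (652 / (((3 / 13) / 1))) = -1491 / 8476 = -0.18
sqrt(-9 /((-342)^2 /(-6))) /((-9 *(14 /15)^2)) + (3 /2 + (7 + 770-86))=1385 /2-25 *sqrt(6) /22344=692.50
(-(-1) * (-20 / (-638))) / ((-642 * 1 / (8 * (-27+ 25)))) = 80 / 102399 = 0.00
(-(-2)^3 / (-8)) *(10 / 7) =-10 / 7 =-1.43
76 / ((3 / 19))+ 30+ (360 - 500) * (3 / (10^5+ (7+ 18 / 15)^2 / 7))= 26847358154 / 52505043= 511.33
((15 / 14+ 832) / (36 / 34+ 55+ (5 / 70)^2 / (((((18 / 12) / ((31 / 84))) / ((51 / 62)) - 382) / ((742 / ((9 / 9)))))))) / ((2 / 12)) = 23319580 / 261489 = 89.18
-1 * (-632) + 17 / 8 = 5073 / 8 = 634.12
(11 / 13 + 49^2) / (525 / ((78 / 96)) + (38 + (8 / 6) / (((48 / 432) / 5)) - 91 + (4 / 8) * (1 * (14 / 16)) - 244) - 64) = 166528 / 23961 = 6.95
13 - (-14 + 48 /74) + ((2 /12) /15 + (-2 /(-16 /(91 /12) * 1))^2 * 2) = 2667273 /94720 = 28.16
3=3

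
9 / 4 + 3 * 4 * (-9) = -423 / 4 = -105.75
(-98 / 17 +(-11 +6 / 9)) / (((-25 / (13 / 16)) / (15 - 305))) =-309517 / 2040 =-151.72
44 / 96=11 / 24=0.46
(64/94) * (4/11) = 128/517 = 0.25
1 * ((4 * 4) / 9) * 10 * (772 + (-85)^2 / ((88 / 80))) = 4306240 / 33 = 130492.12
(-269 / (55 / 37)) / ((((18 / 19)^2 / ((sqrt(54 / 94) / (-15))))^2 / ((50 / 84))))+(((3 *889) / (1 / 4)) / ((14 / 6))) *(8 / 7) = 19849446165007 / 3799081440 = 5224.80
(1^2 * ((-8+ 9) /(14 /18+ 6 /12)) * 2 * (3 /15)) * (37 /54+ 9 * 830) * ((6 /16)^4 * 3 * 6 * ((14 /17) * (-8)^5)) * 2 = -87835176576 /1955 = -44928479.07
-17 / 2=-8.50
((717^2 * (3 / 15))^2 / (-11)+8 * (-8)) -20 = -264287523021 / 275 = -961045538.26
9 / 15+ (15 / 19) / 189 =3616 / 5985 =0.60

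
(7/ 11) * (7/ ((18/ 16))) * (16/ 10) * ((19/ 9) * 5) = 59584/ 891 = 66.87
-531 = -531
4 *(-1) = -4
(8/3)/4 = 2/3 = 0.67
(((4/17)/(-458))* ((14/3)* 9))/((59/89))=-7476/229687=-0.03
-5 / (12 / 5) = -2.08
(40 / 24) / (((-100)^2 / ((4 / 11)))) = 1 / 16500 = 0.00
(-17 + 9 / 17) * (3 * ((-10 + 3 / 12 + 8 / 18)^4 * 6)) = -440805771875 / 198288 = -2223058.24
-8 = -8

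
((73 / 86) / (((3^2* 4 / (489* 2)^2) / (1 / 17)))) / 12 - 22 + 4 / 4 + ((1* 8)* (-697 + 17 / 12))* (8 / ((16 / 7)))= -113373893 / 5848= -19386.78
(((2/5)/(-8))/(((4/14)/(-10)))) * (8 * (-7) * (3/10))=-147/5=-29.40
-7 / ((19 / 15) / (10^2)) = -10500 / 19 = -552.63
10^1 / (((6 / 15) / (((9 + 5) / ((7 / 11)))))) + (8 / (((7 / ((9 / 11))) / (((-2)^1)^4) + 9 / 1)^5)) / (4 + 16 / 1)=13417925740914484198 / 24396228394690465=550.00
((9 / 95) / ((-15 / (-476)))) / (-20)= -357 / 2375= -0.15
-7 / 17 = -0.41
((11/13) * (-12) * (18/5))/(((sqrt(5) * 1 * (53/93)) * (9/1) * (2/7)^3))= -1052667 * sqrt(5)/17225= -136.65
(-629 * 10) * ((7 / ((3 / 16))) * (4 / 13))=-2817920 / 39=-72254.36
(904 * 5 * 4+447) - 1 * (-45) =18572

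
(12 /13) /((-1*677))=-0.00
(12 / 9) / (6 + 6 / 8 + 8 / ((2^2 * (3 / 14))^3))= 144 / 2101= 0.07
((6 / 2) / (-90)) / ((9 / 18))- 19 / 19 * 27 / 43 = -0.69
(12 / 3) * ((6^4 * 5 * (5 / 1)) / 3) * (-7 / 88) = -37800 / 11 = -3436.36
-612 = -612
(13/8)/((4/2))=0.81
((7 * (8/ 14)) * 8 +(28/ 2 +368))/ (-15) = -138/ 5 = -27.60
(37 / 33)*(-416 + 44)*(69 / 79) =-316572 / 869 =-364.29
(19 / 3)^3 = 254.04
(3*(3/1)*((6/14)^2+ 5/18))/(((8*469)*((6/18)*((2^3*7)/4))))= 1221/5147744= 0.00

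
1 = 1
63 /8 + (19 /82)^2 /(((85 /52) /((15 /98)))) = 88273515 /11202184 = 7.88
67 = 67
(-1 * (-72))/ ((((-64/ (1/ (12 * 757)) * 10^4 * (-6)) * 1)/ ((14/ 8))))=7/ 1937920000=0.00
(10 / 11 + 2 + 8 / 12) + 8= 382 / 33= 11.58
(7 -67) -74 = -134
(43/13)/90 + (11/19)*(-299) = -3847313/22230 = -173.07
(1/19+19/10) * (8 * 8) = 11872/95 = 124.97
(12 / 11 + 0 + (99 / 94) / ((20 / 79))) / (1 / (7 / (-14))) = -108591 / 41360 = -2.63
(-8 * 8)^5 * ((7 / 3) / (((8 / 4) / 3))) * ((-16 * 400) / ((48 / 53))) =79671643340800 / 3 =26557214446933.33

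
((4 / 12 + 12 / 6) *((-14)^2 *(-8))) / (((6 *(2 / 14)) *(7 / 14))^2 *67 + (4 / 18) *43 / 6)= -1210104 / 4597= -263.24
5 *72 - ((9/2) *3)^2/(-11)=16569/44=376.57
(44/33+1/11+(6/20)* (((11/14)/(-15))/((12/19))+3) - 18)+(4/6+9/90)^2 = -837857/55440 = -15.11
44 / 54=22 / 27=0.81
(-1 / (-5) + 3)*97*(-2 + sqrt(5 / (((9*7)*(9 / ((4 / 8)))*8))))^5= -127907446493 / 12859560 + 127766637413*sqrt(35) / 1296243648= -9363.36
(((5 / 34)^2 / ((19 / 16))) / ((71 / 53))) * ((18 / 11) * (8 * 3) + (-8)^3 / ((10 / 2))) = -3680320 / 4288471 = -0.86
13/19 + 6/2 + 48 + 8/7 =7026/133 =52.83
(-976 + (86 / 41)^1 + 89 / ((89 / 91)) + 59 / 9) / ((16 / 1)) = -80843 / 1476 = -54.77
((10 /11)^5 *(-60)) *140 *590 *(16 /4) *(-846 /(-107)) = -1677110400000000 /17232457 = -97322767.15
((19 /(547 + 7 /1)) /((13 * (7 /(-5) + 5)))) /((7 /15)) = 475 /302484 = 0.00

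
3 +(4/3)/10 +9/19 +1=1313/285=4.61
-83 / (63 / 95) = -7885 / 63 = -125.16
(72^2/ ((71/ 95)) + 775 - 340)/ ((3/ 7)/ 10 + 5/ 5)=36635550/ 5183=7068.41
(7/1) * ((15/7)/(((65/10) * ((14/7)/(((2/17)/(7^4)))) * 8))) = 15/2122484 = 0.00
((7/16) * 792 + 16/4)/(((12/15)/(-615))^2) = 6628393125/32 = 207137285.16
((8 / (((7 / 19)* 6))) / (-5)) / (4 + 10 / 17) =-646 / 4095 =-0.16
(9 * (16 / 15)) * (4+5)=432 / 5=86.40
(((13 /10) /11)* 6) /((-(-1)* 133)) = 0.01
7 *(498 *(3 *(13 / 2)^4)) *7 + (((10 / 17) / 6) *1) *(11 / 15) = 159948997387 / 1224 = 130677285.45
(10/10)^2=1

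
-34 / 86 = -17 / 43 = -0.40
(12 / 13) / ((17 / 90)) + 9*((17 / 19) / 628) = 4.90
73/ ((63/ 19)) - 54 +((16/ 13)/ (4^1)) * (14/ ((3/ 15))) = -10.45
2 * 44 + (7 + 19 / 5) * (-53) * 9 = -5063.60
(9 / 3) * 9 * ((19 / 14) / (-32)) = -513 / 448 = -1.15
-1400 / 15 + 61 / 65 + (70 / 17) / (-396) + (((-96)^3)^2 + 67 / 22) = 85629788394018403 / 109395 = 782757789606.64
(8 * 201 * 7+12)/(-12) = -939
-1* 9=-9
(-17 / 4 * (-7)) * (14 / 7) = 119 / 2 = 59.50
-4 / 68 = -0.06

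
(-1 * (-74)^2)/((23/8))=-43808/23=-1904.70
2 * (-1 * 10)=-20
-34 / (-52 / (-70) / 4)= -2380 / 13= -183.08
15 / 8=1.88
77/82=0.94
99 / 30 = 33 / 10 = 3.30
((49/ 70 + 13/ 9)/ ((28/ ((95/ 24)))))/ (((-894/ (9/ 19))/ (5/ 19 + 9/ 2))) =-34933/ 45658368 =-0.00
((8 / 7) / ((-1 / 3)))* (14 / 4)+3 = -9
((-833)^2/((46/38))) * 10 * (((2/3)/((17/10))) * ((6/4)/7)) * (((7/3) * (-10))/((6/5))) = -1938807500/207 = -9366219.81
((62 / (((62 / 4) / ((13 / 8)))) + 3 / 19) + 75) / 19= 4.30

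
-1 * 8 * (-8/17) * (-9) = -576/17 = -33.88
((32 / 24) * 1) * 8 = 32 / 3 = 10.67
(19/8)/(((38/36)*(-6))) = -3/8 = -0.38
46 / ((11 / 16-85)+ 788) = 736 / 11259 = 0.07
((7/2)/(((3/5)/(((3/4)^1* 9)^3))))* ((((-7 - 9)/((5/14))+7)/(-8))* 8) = 8680203/128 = 67814.09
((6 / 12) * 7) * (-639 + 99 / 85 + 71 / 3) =-1096291 / 510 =-2149.59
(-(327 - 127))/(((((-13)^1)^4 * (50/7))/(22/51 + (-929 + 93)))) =91784/112047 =0.82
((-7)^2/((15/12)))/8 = 49/10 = 4.90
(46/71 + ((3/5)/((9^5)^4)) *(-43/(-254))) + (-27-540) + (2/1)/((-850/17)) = -1034851908668221991387323763/1827094490738605449976950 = -566.39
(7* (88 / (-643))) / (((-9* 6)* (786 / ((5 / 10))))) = 77 / 6822873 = 0.00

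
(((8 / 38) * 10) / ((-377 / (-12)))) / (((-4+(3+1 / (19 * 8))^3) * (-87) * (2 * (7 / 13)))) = -14786560 / 479182732007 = -0.00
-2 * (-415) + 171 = 1001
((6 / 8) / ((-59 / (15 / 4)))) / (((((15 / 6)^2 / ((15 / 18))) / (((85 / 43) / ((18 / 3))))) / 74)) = -3145 / 20296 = -0.15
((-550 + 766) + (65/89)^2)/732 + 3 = 19109677/5798172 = 3.30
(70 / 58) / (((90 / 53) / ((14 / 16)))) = 0.62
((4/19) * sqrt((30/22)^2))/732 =5/12749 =0.00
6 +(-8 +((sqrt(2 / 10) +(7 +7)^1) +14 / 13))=sqrt(5) / 5 +170 / 13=13.52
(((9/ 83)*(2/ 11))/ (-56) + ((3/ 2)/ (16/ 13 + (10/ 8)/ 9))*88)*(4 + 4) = 3158471790/ 4096631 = 770.99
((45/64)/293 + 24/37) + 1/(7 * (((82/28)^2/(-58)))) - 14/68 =-10328604095/19827408448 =-0.52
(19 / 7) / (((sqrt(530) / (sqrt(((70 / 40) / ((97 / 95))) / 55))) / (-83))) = -1577 * sqrt(75212830) / 7917140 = -1.73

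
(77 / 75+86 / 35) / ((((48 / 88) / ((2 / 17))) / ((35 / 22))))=1829 / 1530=1.20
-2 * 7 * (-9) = 126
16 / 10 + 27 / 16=263 / 80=3.29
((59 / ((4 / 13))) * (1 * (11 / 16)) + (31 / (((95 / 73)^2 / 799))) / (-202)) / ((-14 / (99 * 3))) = -1029618332721 / 816726400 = -1260.66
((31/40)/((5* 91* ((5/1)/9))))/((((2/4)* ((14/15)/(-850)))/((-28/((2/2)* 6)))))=4743/182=26.06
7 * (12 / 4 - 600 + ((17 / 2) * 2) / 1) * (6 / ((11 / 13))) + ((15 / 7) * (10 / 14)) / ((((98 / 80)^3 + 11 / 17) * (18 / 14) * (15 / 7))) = -28788.87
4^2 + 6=22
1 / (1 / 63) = 63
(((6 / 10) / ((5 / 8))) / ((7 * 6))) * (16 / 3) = 64 / 525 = 0.12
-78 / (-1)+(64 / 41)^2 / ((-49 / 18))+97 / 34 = 223925629 / 2800546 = 79.96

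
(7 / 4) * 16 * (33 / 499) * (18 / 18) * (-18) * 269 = -4474008 / 499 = -8965.95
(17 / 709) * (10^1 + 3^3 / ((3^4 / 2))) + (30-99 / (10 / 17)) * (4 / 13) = -5847922 / 138255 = -42.30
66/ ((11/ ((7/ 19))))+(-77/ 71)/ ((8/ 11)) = 7763/ 10792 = 0.72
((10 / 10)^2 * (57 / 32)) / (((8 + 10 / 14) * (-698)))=-399 / 1362496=-0.00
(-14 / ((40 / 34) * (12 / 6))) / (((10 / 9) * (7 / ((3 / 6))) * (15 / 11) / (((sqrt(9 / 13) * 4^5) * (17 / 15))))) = -610368 * sqrt(13) / 8125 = -270.86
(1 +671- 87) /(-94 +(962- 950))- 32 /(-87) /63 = -3203761 /449442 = -7.13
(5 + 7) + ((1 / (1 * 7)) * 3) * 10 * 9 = 50.57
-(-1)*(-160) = -160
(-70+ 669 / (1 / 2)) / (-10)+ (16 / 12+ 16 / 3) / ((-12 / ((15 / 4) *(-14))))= -2929 / 30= -97.63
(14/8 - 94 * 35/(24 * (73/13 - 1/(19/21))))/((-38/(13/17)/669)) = 1110087979/2878576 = 385.64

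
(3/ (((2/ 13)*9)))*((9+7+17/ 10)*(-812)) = -155701/ 5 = -31140.20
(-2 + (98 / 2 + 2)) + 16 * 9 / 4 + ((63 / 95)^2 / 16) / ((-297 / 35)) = 27001771 / 317680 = 85.00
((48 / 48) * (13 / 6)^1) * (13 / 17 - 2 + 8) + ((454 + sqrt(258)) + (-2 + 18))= sqrt(258) + 49435 / 102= 500.72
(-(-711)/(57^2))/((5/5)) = 79/361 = 0.22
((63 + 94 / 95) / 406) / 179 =6079 / 6904030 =0.00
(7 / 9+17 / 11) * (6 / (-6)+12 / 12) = 0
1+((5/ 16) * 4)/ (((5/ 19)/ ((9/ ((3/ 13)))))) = 745/ 4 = 186.25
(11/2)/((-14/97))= -1067/28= -38.11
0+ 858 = 858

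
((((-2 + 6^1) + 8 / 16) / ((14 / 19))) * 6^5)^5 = 4059400070368070058082074624 / 16807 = 241530318936637713933603.50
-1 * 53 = -53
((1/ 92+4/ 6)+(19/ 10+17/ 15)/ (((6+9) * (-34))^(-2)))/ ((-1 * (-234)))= 217755907/ 64584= 3371.67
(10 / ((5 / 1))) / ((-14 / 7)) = -1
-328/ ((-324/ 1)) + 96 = 7858/ 81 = 97.01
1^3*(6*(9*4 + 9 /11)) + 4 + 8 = 2562 /11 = 232.91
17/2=8.50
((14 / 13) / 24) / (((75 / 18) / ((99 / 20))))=693 / 13000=0.05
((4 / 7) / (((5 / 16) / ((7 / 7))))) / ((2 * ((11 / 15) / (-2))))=-192 / 77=-2.49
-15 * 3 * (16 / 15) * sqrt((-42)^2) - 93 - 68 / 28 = -14780 / 7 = -2111.43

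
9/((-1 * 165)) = -3/55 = -0.05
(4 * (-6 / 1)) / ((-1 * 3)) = 8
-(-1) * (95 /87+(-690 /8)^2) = 10356695 /1392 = 7440.15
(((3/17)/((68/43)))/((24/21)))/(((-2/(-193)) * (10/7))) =1219953/184960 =6.60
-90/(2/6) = -270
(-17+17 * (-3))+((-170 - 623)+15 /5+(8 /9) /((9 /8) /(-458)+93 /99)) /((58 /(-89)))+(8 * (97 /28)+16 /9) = 242632576253 /206975349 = 1172.28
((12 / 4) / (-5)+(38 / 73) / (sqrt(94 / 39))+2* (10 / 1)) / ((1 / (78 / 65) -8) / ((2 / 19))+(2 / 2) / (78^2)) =-295074 / 1035545 -57798* sqrt(3666) / 710590979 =-0.29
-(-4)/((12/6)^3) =1/2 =0.50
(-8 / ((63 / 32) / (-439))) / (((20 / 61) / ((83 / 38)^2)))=2951688496 / 113715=25956.90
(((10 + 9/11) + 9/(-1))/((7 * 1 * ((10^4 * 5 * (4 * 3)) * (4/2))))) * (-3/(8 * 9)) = -1/110880000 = -0.00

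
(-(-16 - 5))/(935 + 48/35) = 735/32773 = 0.02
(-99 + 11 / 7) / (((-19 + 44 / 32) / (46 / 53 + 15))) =4588496 / 52311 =87.72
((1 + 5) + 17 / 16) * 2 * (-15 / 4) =-1695 / 32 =-52.97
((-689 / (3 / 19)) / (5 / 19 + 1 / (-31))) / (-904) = 7710599 / 368832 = 20.91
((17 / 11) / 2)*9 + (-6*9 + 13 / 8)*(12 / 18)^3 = -5087 / 594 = -8.56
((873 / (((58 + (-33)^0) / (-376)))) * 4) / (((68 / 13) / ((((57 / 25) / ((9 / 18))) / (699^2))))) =-54051504 / 1361296675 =-0.04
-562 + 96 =-466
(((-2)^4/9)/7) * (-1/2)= -8/63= -0.13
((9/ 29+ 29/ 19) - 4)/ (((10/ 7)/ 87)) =-12516/ 95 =-131.75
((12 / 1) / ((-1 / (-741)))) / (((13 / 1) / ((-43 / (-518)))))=14706 / 259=56.78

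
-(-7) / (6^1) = 7 / 6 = 1.17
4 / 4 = 1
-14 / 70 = -1 / 5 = -0.20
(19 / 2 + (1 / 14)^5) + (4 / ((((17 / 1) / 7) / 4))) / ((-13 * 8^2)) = 1128220517 / 118859104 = 9.49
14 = 14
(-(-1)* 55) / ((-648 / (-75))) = 1375 / 216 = 6.37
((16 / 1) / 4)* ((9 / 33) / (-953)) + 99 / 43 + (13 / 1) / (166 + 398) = 590897761 / 254233716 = 2.32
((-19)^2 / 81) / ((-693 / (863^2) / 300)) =-26886160900 / 18711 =-1436917.37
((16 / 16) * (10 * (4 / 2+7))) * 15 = 1350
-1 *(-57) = 57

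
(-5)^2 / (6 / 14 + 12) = 175 / 87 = 2.01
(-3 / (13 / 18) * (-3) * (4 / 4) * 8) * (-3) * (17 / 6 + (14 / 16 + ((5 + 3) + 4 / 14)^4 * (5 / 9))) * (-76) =59601669.89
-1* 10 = -10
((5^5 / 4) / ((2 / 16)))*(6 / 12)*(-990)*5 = -15468750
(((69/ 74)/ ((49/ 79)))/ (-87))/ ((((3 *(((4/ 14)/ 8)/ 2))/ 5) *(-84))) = 9085/ 473193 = 0.02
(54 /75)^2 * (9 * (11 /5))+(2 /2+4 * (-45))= -527299 /3125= -168.74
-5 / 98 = -0.05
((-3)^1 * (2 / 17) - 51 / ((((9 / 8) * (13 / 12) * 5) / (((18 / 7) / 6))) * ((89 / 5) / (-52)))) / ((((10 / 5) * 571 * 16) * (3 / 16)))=17873 / 6047461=0.00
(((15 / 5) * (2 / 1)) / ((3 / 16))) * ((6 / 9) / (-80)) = -4 / 15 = -0.27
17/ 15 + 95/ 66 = 283/ 110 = 2.57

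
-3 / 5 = -0.60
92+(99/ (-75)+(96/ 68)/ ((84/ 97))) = 92.31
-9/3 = -3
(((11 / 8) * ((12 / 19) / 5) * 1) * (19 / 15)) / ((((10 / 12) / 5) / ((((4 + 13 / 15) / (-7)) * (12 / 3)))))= -3212 / 875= -3.67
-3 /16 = -0.19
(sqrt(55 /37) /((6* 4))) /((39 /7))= 7* sqrt(2035) /34632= 0.01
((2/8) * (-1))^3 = -1/64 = -0.02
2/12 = 1/6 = 0.17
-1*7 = -7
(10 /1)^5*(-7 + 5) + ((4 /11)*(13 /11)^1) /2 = -24199974 /121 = -199999.79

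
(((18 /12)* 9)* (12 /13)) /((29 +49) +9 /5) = 270 /1729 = 0.16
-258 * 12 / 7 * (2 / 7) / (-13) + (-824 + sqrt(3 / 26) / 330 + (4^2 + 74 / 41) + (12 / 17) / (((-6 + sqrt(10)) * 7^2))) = -353627418 / 443989 - 6 * sqrt(10) / 10829 + sqrt(78) / 8580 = -796.48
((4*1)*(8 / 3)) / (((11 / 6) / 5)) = 320 / 11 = 29.09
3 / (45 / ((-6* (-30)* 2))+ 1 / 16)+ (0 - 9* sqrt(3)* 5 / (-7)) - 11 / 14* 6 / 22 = 45* sqrt(3) / 7+ 221 / 14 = 26.92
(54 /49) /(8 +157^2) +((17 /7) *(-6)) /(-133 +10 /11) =64578180 /585168143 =0.11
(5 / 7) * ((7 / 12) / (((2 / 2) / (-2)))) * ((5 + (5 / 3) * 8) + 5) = -175 / 9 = -19.44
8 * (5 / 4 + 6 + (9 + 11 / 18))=1214 / 9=134.89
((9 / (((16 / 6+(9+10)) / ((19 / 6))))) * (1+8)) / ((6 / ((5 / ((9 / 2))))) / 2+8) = 1539 / 1391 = 1.11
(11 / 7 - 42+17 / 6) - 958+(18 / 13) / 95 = -51640769 / 51870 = -995.58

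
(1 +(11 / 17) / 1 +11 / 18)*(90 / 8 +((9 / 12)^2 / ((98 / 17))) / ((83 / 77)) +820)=10680291553 / 5689152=1877.31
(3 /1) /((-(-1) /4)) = 12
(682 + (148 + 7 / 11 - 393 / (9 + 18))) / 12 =20198 / 297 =68.01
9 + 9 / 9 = 10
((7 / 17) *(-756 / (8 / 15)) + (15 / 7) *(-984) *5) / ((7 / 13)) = -34425495 / 1666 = -20663.56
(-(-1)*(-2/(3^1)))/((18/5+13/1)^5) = -6250/11817121929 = -0.00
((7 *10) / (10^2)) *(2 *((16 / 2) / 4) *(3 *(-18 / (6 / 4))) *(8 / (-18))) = 224 / 5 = 44.80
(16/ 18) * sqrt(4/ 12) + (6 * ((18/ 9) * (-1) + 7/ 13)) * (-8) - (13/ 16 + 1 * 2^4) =8 * sqrt(3)/ 27 + 11095/ 208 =53.85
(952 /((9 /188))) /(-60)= -44744 /135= -331.44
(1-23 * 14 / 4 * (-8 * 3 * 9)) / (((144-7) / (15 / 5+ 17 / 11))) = 869450 / 1507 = 576.94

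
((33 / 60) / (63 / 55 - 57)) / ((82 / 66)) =-1331 / 167936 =-0.01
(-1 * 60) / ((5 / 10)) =-120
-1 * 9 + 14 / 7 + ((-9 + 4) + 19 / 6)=-53 / 6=-8.83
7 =7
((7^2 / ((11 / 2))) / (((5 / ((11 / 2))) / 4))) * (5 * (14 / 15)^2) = 170.74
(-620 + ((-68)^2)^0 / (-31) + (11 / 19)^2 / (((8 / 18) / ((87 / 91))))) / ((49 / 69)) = -174071768319 / 199602676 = -872.09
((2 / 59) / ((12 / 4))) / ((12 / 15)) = 5 / 354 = 0.01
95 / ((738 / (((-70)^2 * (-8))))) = -1862000 / 369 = -5046.07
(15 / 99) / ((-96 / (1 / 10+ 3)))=-31 / 6336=-0.00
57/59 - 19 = -1064/59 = -18.03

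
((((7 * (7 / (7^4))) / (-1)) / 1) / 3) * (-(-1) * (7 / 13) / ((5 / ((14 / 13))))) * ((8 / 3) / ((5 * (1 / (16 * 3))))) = -0.02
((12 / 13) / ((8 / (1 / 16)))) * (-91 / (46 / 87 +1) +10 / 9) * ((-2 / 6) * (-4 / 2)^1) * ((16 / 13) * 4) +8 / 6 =-1424 / 28899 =-0.05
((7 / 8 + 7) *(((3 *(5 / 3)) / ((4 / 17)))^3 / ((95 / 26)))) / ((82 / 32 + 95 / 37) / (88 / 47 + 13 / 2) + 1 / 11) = 1534336164075 / 52203488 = 29391.45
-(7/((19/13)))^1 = -91/19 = -4.79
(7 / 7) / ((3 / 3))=1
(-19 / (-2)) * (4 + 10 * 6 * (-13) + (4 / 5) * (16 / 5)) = -183692 / 25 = -7347.68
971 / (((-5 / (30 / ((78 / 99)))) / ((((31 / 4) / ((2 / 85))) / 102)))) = -4966665 / 208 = -23878.20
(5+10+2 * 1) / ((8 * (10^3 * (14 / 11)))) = 187 / 112000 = 0.00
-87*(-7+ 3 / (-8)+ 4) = 2349 / 8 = 293.62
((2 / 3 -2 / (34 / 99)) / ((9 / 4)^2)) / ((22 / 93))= -65224 / 15147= -4.31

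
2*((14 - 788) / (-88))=387 / 22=17.59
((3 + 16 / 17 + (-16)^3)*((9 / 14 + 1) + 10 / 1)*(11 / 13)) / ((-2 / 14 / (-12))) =-748380270 / 221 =-3386336.06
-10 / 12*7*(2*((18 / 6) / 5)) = -7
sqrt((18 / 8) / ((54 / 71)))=sqrt(426) / 12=1.72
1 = 1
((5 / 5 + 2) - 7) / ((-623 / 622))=2488 / 623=3.99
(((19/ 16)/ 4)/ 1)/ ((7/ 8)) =19/ 56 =0.34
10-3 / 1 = 7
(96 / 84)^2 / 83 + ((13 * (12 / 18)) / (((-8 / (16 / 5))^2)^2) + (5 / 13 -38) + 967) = 92156355586 / 99133125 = 929.62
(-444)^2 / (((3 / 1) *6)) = 10952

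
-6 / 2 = -3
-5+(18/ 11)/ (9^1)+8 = 35/ 11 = 3.18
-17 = -17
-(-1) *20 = 20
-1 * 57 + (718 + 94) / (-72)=-1229 / 18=-68.28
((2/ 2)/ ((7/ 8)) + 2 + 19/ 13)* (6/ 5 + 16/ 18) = 39386/ 4095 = 9.62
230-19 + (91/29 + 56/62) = 193322/899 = 215.04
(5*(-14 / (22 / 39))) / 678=-455 / 2486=-0.18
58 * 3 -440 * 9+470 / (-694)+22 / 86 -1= -56512115 / 14921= -3787.42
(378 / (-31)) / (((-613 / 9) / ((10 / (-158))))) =-17010 / 1501237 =-0.01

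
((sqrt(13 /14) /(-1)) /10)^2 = 13 /1400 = 0.01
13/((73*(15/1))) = 13/1095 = 0.01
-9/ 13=-0.69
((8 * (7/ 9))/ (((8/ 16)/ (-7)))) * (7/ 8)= -686/ 9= -76.22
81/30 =27/10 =2.70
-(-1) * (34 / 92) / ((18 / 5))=85 / 828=0.10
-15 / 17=-0.88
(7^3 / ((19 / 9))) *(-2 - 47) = -151263 / 19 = -7961.21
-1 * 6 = -6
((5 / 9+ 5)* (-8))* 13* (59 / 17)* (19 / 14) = -2914600 / 1071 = -2721.38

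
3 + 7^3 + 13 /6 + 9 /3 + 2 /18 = 6323 /18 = 351.28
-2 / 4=-1 / 2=-0.50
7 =7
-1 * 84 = -84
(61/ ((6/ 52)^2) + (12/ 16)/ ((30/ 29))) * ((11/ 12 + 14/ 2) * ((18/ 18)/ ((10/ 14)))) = 219410233/ 4320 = 50789.41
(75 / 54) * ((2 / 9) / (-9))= -25 / 729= -0.03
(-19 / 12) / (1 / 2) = -19 / 6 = -3.17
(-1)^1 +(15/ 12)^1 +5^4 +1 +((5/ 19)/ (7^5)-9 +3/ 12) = 394376265/ 638666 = 617.50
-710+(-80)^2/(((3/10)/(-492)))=-10496710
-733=-733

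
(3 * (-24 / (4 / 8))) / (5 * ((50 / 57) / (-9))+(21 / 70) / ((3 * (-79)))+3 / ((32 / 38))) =-466871040 / 9966091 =-46.85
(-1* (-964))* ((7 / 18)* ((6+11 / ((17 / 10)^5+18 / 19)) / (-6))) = -326541958526 / 776986641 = -420.27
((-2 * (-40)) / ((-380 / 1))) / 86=-2 / 817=-0.00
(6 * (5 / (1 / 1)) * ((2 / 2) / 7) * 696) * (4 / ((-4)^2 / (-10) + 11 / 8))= -371200 / 7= -53028.57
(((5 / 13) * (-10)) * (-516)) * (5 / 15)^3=8600 / 117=73.50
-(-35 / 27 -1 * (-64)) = -1693 / 27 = -62.70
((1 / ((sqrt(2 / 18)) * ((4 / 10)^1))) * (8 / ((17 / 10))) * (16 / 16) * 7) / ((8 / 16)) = 8400 / 17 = 494.12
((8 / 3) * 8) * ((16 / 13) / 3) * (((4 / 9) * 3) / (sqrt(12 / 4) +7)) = 14336 / 8073 - 2048 * sqrt(3) / 8073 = 1.34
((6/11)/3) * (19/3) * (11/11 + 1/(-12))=19/18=1.06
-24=-24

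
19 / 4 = 4.75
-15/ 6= -5/ 2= -2.50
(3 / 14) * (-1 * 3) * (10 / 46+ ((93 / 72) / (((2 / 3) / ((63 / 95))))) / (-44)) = -2605329 / 21535360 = -0.12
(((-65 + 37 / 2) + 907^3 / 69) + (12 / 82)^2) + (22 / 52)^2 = 847880038944535 / 78408564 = 10813615.19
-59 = -59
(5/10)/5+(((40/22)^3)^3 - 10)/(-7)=-4867699597063/165056338370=-29.49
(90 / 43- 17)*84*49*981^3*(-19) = 47325370070219724 / 43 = 1100590001633016.84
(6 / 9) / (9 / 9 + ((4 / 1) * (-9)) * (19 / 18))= -2 / 111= -0.02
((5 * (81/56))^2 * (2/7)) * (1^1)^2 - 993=-10735143/10976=-978.06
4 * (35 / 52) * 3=105 / 13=8.08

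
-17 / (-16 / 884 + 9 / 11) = -41327 / 1945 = -21.25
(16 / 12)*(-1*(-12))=16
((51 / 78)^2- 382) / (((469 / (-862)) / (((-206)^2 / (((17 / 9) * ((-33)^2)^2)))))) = 13.29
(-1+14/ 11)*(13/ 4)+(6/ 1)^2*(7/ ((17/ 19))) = 211335/ 748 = 282.53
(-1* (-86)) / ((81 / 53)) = 4558 / 81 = 56.27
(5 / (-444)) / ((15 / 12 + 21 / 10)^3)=-10000 / 33384693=-0.00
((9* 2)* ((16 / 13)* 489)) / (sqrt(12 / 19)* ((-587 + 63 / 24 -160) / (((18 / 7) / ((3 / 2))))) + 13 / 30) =-7044698304000* sqrt(57) / 1694195572823 -5137551360 / 130322736371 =-31.43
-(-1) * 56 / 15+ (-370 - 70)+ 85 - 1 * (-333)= -18.27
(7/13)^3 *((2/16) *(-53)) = -18179/17576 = -1.03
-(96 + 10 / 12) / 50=-581 / 300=-1.94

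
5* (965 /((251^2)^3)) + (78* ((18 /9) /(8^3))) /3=3250765794074613 /32007540120192128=0.10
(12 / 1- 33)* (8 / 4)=-42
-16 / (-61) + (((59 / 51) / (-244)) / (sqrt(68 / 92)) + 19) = 1175 / 61 - 59 *sqrt(391) / 211548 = 19.26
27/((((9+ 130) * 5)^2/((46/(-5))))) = -1242/2415125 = -0.00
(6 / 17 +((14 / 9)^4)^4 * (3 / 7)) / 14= 36.01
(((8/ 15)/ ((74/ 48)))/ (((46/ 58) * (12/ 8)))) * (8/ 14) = 14848/ 89355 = 0.17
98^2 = 9604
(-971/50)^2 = 377.14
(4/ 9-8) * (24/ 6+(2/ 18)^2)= -22100/ 729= -30.32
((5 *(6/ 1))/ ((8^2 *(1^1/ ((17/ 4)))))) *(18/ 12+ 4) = 2805/ 256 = 10.96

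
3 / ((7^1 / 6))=18 / 7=2.57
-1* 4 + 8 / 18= -32 / 9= -3.56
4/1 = 4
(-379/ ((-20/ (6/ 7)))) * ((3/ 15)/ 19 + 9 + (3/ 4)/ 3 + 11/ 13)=164.16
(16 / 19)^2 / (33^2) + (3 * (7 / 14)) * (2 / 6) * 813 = 319614389 / 786258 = 406.50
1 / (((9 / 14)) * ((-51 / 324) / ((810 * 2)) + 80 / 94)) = 12791520 / 6997601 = 1.83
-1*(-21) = 21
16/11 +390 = 391.45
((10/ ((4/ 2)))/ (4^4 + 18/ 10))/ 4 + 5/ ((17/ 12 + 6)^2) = 3910345/ 40840676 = 0.10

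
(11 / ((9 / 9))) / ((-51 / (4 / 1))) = -44 / 51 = -0.86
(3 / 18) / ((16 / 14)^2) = 49 / 384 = 0.13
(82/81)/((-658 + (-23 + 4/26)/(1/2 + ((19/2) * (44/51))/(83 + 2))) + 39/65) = -27561430/18940793031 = -0.00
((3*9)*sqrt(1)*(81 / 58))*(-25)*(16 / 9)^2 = -86400 / 29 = -2979.31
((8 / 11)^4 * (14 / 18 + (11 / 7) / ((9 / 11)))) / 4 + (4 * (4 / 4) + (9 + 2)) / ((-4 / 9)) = -123825385 / 3689532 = -33.56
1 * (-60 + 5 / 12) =-715 / 12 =-59.58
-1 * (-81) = 81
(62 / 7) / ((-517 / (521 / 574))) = -16151 / 1038653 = -0.02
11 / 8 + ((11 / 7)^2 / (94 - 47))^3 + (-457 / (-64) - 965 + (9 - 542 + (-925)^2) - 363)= 667427286475194911 / 781739016128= 853772.52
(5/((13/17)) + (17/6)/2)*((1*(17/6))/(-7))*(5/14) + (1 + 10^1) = 903523/91728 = 9.85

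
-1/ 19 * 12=-12/ 19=-0.63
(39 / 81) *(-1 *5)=-65 / 27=-2.41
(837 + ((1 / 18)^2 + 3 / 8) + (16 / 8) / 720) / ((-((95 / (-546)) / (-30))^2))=-44934594068 / 1805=-24894511.95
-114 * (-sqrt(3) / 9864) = 19 * sqrt(3) / 1644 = 0.02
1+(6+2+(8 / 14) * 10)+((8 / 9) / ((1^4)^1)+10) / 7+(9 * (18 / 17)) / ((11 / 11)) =27631 / 1071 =25.80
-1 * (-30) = 30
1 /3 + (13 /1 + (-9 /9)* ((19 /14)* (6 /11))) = 2909 /231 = 12.59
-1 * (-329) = 329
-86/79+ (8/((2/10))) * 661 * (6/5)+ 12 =2507374/79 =31738.91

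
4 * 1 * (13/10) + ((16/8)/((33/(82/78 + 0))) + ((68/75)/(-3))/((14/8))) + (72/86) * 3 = 24543044/3228225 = 7.60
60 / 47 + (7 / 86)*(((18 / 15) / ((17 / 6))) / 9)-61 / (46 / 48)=-246434206 / 3951055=-62.37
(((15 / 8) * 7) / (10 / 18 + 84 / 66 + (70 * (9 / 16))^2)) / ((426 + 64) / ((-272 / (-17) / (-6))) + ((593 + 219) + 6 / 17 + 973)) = 628320 / 119011628759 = 0.00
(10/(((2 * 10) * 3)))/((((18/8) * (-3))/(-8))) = 16/81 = 0.20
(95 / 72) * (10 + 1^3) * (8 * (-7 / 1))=-812.78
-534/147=-3.63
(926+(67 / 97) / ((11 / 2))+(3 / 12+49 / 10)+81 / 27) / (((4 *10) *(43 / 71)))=38.57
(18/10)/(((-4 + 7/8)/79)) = -5688/125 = -45.50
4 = 4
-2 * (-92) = 184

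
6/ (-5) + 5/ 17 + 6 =5.09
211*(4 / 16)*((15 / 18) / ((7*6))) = 1055 / 1008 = 1.05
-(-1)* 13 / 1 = 13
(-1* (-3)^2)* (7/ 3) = -21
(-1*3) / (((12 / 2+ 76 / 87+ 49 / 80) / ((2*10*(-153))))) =63892800 / 52103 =1226.28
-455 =-455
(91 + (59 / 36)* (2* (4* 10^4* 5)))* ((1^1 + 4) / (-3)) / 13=-29504095 / 351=-84057.25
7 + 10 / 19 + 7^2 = 1074 / 19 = 56.53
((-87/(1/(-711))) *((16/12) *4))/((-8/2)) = -82476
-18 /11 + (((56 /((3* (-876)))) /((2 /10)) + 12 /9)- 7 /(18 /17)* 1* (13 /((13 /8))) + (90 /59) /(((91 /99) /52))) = 32829212 /994917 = 33.00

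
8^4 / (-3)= -4096 / 3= -1365.33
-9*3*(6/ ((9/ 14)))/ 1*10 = -2520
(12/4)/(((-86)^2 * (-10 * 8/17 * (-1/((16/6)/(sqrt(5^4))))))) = 17/1849000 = 0.00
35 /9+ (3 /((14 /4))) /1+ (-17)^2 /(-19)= -10.46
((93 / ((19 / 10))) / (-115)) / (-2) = 93 / 437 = 0.21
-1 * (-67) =67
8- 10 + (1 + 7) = 6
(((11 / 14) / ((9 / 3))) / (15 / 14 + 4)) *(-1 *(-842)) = 9262 / 213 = 43.48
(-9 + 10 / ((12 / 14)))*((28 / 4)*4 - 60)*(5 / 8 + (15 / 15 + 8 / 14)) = -1312 / 7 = -187.43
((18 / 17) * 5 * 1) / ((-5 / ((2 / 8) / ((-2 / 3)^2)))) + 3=327 / 136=2.40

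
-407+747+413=753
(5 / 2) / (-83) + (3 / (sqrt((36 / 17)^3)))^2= 394819 / 430272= 0.92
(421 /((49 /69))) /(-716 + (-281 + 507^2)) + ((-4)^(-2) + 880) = 44167101793 /50186192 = 880.06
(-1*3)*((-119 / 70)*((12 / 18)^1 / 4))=17 / 20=0.85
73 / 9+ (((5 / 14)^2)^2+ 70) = 27012073 / 345744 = 78.13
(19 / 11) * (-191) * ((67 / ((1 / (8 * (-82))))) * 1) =159501808 / 11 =14500164.36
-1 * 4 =-4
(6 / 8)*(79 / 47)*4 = 237 / 47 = 5.04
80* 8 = 640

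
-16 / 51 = -0.31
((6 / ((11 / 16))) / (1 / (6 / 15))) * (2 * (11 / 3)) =128 / 5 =25.60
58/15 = 3.87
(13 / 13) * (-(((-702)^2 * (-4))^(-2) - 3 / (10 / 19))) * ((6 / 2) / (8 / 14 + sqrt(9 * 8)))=1.89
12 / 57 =4 / 19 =0.21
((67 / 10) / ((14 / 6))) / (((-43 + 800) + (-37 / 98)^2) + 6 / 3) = 137886 / 36454025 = 0.00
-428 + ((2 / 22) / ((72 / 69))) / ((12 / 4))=-338953 / 792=-427.97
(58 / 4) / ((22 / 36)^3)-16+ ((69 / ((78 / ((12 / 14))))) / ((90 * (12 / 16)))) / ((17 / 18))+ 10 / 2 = 540976857 / 10295285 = 52.55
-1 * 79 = -79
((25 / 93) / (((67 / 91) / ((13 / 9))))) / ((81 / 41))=1212575 / 4542399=0.27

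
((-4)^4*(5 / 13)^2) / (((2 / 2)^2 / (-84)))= -537600 / 169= -3181.07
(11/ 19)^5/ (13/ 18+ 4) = 2898918/ 210468415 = 0.01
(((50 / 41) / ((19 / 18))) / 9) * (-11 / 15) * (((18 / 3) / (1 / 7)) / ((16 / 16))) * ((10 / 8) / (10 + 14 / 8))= -15400 / 36613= -0.42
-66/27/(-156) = 11/702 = 0.02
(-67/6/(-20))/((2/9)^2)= 11.31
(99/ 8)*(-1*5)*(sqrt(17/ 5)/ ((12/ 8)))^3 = -187*sqrt(85)/ 15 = -114.94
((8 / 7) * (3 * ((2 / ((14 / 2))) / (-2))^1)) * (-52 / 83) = 1248 / 4067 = 0.31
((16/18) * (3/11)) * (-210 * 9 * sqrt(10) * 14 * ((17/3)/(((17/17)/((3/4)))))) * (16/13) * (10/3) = -353679.75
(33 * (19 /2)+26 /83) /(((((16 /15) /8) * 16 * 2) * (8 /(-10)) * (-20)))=781395 /169984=4.60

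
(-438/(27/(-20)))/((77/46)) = 134320/693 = 193.82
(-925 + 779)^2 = 21316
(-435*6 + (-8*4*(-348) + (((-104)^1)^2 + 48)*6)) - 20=73690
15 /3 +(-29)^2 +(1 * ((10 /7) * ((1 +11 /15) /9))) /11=1758886 /2079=846.03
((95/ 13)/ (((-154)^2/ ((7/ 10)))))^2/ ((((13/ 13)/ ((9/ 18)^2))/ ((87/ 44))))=31407/ 1365671250944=0.00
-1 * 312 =-312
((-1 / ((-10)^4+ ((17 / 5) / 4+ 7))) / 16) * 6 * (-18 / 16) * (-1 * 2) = -0.00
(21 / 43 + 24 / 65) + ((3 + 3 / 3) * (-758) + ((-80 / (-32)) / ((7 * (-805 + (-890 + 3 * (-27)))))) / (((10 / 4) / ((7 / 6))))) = -90278093003 / 29783520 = -3031.14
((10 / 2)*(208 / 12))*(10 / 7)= 123.81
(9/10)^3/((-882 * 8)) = -81/784000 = -0.00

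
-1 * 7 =-7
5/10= 1/2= 0.50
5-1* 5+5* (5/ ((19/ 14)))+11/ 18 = 6509/ 342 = 19.03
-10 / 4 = -5 / 2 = -2.50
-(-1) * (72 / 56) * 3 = 27 / 7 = 3.86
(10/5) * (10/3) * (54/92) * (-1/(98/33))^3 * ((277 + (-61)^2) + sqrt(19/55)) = -3232712835/5411854-29403 * sqrt(1045)/10823708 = -597.43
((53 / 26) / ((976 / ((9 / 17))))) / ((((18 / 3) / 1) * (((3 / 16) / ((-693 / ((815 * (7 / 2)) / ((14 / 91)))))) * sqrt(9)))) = -1749 / 142831195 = -0.00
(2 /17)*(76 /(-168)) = -19 /357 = -0.05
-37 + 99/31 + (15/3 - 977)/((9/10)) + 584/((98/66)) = -1094440/1519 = -720.50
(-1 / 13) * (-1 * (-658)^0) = 1 / 13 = 0.08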